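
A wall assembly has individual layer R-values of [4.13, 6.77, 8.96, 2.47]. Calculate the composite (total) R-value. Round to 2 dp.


R_total = 4.13 + 6.77 + 8.96 + 2.47 = 22.33

22.33


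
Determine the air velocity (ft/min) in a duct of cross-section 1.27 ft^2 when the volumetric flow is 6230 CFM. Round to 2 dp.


V = 6230 / 1.27 = 4905.51 ft/min

4905.51 ft/min


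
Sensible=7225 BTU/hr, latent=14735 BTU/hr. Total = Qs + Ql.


Qt = 7225 + 14735 = 21960 BTU/hr

21960 BTU/hr


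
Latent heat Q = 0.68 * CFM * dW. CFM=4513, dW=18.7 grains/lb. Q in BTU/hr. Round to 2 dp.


Q = 0.68 * 4513 * 18.7 = 57387.31 BTU/hr

57387.31 BTU/hr


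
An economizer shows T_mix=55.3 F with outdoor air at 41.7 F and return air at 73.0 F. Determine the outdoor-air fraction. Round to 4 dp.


frac = (55.3 - 73.0) / (41.7 - 73.0) = 0.5655

0.5655


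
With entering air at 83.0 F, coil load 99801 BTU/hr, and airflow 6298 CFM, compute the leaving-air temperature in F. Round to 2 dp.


dT = 99801/(1.08*6298) = 14.6726
T_leave = 83.0 - 14.6726 = 68.33 F

68.33 F


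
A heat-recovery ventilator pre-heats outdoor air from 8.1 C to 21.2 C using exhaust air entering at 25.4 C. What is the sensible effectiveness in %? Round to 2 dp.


eff = (21.2-8.1)/(25.4-8.1)*100 = 75.72 %

75.72 %


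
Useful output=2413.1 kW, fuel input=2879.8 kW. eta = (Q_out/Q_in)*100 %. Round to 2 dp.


eta = (2413.1/2879.8)*100 = 83.79 %

83.79 %


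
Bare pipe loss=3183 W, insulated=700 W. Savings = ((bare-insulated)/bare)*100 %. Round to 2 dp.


Savings = ((3183-700)/3183)*100 = 78.01 %

78.01 %


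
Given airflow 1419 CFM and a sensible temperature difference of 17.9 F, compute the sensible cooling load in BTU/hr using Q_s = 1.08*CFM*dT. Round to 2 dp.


Q = 1.08 * 1419 * 17.9 = 27432.11 BTU/hr

27432.11 BTU/hr


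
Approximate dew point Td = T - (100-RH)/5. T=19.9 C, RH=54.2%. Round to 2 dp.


Td = 19.9 - (100-54.2)/5 = 10.74 C

10.74 C


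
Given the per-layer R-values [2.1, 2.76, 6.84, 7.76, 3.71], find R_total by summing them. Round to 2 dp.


R_total = 2.1 + 2.76 + 6.84 + 7.76 + 3.71 = 23.17

23.17


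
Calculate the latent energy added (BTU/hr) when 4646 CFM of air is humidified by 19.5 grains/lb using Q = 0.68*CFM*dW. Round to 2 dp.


Q = 0.68 * 4646 * 19.5 = 61605.96 BTU/hr

61605.96 BTU/hr


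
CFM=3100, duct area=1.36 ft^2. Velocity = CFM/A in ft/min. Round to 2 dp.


V = 3100 / 1.36 = 2279.41 ft/min

2279.41 ft/min


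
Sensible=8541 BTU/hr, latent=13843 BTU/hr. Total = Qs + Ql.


Qt = 8541 + 13843 = 22384 BTU/hr

22384 BTU/hr


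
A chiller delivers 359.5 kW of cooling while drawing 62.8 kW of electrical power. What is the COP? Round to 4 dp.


COP = 359.5 / 62.8 = 5.7245

5.7245


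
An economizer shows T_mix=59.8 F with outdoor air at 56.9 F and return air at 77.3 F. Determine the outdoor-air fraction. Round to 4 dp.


frac = (59.8 - 77.3) / (56.9 - 77.3) = 0.8578

0.8578


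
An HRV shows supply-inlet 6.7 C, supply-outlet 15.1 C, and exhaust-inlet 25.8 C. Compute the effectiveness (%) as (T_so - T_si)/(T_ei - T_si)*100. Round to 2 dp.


eff = (15.1-6.7)/(25.8-6.7)*100 = 43.98 %

43.98 %


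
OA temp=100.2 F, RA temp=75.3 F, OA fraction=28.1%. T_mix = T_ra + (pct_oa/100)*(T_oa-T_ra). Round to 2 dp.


T_mix = 75.3 + (28.1/100)*(100.2-75.3) = 82.30 F

82.30 F


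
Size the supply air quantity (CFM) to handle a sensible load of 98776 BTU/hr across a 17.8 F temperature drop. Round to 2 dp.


CFM = 98776 / (1.08 * 17.8) = 5138.16

5138.16 CFM


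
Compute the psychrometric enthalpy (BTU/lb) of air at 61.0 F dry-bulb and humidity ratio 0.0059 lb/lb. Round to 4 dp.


h = 0.24*61.0 + 0.0059*(1061+0.444*61.0) = 21.0597 BTU/lb

21.0597 BTU/lb


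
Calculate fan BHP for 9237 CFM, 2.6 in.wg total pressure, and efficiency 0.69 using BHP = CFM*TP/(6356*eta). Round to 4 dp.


BHP = 9237 * 2.6 / (6356 * 0.69) = 5.4761 hp

5.4761 hp


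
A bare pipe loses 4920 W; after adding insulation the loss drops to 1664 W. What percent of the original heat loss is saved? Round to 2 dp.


Savings = ((4920-1664)/4920)*100 = 66.18 %

66.18 %


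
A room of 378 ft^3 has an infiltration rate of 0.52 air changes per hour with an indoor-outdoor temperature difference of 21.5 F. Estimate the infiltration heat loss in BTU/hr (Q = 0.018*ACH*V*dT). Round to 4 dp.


Q = 0.018 * 0.52 * 378 * 21.5 = 76.0687 BTU/hr

76.0687 BTU/hr


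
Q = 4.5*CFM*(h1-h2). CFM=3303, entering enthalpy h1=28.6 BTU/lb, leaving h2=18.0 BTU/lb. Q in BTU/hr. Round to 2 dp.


Q = 4.5 * 3303 * (28.6 - 18.0) = 157553.10 BTU/hr

157553.10 BTU/hr


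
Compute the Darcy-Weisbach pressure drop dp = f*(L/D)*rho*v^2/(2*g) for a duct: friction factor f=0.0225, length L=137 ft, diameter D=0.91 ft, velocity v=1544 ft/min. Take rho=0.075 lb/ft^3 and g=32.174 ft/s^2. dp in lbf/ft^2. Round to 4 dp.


v_fps = 1544/60 = 25.7333 ft/s
dp = 0.0225*(137/0.91)*0.075*25.7333^2/(2*32.174) = 2.6144 lbf/ft^2

2.6144 lbf/ft^2


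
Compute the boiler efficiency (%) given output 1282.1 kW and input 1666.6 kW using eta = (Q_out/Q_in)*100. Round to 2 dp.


eta = (1282.1/1666.6)*100 = 76.93 %

76.93 %


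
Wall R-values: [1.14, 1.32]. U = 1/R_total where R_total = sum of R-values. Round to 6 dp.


R_total = 1.14 + 1.32 = 2.46
U = 1/2.46 = 0.406504

0.406504


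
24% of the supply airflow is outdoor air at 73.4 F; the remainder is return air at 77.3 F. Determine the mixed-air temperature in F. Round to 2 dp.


T_mix = 0.24*73.4 + 0.76*77.3 = 76.36 F

76.36 F


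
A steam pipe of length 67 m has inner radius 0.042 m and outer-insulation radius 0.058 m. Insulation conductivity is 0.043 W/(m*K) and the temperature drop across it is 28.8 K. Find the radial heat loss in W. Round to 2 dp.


Q = 2*pi*0.043*67*28.8/ln(0.058/0.042) = 1615.17 W

1615.17 W


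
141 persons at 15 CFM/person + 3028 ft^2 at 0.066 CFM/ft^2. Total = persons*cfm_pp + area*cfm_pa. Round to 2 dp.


Total = 141*15 + 3028*0.066 = 2314.85 CFM

2314.85 CFM


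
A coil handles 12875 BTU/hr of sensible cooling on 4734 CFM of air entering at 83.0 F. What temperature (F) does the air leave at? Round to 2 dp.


dT = 12875/(1.08*4734) = 2.5182
T_leave = 83.0 - 2.5182 = 80.48 F

80.48 F


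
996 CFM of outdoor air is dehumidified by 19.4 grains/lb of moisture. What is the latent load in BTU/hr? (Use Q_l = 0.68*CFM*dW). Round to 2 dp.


Q = 0.68 * 996 * 19.4 = 13139.23 BTU/hr

13139.23 BTU/hr


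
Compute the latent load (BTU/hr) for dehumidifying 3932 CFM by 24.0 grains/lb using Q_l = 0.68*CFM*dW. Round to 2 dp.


Q = 0.68 * 3932 * 24.0 = 64170.24 BTU/hr

64170.24 BTU/hr


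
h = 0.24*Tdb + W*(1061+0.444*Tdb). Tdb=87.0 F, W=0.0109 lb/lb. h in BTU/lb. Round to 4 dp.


h = 0.24*87.0 + 0.0109*(1061+0.444*87.0) = 32.8659 BTU/lb

32.8659 BTU/lb


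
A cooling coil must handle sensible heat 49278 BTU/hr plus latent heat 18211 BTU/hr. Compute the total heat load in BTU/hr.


Qt = 49278 + 18211 = 67489 BTU/hr

67489 BTU/hr


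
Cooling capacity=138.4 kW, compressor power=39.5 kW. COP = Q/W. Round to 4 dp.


COP = 138.4 / 39.5 = 3.5038

3.5038


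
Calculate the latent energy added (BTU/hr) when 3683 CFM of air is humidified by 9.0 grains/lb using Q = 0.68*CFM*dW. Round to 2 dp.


Q = 0.68 * 3683 * 9.0 = 22539.96 BTU/hr

22539.96 BTU/hr


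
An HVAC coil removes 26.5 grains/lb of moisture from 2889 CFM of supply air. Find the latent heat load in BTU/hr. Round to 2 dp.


Q = 0.68 * 2889 * 26.5 = 52059.78 BTU/hr

52059.78 BTU/hr


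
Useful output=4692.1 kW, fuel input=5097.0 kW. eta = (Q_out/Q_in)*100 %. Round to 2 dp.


eta = (4692.1/5097.0)*100 = 92.06 %

92.06 %


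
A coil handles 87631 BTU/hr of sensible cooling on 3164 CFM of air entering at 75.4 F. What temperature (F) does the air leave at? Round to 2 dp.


dT = 87631/(1.08*3164) = 25.6447
T_leave = 75.4 - 25.6447 = 49.76 F

49.76 F


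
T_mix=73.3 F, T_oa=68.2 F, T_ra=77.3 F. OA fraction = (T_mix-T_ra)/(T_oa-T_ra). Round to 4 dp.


frac = (73.3 - 77.3) / (68.2 - 77.3) = 0.4396

0.4396


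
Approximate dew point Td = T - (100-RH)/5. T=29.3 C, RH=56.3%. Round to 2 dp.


Td = 29.3 - (100-56.3)/5 = 20.56 C

20.56 C


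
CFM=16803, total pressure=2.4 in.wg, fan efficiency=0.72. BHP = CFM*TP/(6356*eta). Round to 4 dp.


BHP = 16803 * 2.4 / (6356 * 0.72) = 8.8121 hp

8.8121 hp


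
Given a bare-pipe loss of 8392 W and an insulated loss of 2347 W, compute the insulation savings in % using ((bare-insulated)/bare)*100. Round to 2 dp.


Savings = ((8392-2347)/8392)*100 = 72.03 %

72.03 %


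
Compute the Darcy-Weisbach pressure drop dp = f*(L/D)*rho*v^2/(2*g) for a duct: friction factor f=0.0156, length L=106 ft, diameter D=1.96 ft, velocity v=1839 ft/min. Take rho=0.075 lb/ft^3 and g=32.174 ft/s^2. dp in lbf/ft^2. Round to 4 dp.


v_fps = 1839/60 = 30.65 ft/s
dp = 0.0156*(106/1.96)*0.075*30.65^2/(2*32.174) = 0.9238 lbf/ft^2

0.9238 lbf/ft^2


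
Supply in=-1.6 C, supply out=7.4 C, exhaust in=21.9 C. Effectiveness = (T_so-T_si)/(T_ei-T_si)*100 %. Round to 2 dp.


eff = (7.4-(-1.6))/(21.9-(-1.6))*100 = 38.30 %

38.30 %


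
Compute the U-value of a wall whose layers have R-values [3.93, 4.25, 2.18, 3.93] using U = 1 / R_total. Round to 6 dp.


R_total = 3.93 + 4.25 + 2.18 + 3.93 = 14.29
U = 1/14.29 = 0.069979

0.069979


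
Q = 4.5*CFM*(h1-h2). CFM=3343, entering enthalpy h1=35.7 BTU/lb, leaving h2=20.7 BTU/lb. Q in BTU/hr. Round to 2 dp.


Q = 4.5 * 3343 * (35.7 - 20.7) = 225652.50 BTU/hr

225652.50 BTU/hr


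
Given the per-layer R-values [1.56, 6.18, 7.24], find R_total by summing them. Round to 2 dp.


R_total = 1.56 + 6.18 + 7.24 = 14.98

14.98


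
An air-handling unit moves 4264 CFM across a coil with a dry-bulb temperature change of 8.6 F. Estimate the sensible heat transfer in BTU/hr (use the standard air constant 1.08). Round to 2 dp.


Q = 1.08 * 4264 * 8.6 = 39604.03 BTU/hr

39604.03 BTU/hr


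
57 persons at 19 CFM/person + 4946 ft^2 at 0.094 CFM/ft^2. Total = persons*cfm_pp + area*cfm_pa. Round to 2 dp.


Total = 57*19 + 4946*0.094 = 1547.92 CFM

1547.92 CFM


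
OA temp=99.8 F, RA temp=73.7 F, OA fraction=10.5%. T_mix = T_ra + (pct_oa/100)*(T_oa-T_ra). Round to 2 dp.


T_mix = 73.7 + (10.5/100)*(99.8-73.7) = 76.44 F

76.44 F


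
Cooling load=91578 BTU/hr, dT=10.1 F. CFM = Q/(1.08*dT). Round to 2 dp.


CFM = 91578 / (1.08 * 10.1) = 8395.49

8395.49 CFM


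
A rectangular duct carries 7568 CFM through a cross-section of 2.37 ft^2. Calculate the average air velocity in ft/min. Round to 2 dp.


V = 7568 / 2.37 = 3193.25 ft/min

3193.25 ft/min


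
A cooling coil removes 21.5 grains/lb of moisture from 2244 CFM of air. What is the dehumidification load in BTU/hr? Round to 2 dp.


Q = 0.68 * 2244 * 21.5 = 32807.28 BTU/hr

32807.28 BTU/hr


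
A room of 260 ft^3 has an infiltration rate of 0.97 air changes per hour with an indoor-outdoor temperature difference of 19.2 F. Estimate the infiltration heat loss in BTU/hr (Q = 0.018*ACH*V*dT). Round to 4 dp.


Q = 0.018 * 0.97 * 260 * 19.2 = 87.1603 BTU/hr

87.1603 BTU/hr


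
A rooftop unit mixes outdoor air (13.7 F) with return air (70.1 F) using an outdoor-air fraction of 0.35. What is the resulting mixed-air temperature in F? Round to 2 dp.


T_mix = 0.35*13.7 + 0.65*70.1 = 50.36 F

50.36 F


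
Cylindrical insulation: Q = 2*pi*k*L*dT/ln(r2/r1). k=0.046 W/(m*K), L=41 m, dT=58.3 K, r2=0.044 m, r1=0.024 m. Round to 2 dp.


Q = 2*pi*0.046*41*58.3/ln(0.044/0.024) = 1139.78 W

1139.78 W


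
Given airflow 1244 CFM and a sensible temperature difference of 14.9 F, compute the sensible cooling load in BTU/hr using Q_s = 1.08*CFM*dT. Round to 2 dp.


Q = 1.08 * 1244 * 14.9 = 20018.45 BTU/hr

20018.45 BTU/hr


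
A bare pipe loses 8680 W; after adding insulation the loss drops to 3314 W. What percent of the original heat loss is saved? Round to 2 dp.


Savings = ((8680-3314)/8680)*100 = 61.82 %

61.82 %


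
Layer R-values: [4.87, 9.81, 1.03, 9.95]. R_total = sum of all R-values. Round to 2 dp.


R_total = 4.87 + 9.81 + 1.03 + 9.95 = 25.66

25.66


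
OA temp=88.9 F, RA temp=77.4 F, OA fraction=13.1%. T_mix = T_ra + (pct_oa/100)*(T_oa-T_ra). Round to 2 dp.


T_mix = 77.4 + (13.1/100)*(88.9-77.4) = 78.91 F

78.91 F


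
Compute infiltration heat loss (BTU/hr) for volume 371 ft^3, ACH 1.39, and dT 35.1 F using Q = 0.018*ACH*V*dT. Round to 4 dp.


Q = 0.018 * 1.39 * 371 * 35.1 = 325.8129 BTU/hr

325.8129 BTU/hr


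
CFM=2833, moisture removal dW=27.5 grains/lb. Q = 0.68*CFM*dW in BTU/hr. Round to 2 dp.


Q = 0.68 * 2833 * 27.5 = 52977.10 BTU/hr

52977.10 BTU/hr


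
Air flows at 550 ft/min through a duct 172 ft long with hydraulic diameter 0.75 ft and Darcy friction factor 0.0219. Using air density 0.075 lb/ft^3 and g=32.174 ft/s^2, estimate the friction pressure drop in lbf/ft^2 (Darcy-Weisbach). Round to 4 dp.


v_fps = 550/60 = 9.1667 ft/s
dp = 0.0219*(172/0.75)*0.075*9.1667^2/(2*32.174) = 0.4919 lbf/ft^2

0.4919 lbf/ft^2


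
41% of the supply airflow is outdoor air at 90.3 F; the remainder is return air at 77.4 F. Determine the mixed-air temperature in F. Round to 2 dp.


T_mix = 0.41*90.3 + 0.59*77.4 = 82.69 F

82.69 F


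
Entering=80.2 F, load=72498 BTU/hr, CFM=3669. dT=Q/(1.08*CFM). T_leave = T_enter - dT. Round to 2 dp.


dT = 72498/(1.08*3669) = 18.2959
T_leave = 80.2 - 18.2959 = 61.90 F

61.90 F


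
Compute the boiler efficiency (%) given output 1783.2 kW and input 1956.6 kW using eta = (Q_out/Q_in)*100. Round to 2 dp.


eta = (1783.2/1956.6)*100 = 91.14 %

91.14 %


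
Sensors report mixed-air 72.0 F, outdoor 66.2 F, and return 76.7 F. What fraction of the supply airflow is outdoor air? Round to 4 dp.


frac = (72.0 - 76.7) / (66.2 - 76.7) = 0.4476

0.4476


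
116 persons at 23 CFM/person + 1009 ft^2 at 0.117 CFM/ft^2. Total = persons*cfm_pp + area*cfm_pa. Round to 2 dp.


Total = 116*23 + 1009*0.117 = 2786.05 CFM

2786.05 CFM


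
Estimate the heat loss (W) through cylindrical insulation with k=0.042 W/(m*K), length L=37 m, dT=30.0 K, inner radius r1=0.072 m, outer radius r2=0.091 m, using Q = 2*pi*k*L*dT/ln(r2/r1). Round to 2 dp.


Q = 2*pi*0.042*37*30.0/ln(0.091/0.072) = 1250.77 W

1250.77 W


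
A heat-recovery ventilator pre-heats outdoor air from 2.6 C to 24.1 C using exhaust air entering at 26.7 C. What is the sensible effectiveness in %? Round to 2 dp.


eff = (24.1-2.6)/(26.7-2.6)*100 = 89.21 %

89.21 %


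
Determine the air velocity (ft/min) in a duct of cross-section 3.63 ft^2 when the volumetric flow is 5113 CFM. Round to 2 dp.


V = 5113 / 3.63 = 1408.54 ft/min

1408.54 ft/min


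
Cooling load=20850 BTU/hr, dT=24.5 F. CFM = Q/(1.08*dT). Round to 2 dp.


CFM = 20850 / (1.08 * 24.5) = 787.98

787.98 CFM


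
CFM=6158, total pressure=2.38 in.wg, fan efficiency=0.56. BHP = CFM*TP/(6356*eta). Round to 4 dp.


BHP = 6158 * 2.38 / (6356 * 0.56) = 4.1176 hp

4.1176 hp


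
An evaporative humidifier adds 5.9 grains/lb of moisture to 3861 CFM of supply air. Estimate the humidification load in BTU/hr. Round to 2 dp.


Q = 0.68 * 3861 * 5.9 = 15490.33 BTU/hr

15490.33 BTU/hr


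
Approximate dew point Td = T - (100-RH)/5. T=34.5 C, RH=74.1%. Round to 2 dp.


Td = 34.5 - (100-74.1)/5 = 29.32 C

29.32 C


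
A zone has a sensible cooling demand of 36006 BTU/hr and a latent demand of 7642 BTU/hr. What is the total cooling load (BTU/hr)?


Qt = 36006 + 7642 = 43648 BTU/hr

43648 BTU/hr


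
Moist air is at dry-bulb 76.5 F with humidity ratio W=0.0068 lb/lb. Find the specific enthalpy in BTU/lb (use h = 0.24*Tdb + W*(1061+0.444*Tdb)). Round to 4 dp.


h = 0.24*76.5 + 0.0068*(1061+0.444*76.5) = 25.8058 BTU/lb

25.8058 BTU/lb


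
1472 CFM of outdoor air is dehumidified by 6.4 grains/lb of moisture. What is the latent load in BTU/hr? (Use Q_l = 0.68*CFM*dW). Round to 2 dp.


Q = 0.68 * 1472 * 6.4 = 6406.14 BTU/hr

6406.14 BTU/hr


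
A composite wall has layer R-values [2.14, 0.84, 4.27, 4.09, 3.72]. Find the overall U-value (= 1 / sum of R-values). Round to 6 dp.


R_total = 2.14 + 0.84 + 4.27 + 4.09 + 3.72 = 15.06
U = 1/15.06 = 0.066401

0.066401


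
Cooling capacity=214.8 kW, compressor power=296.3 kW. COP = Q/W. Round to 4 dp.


COP = 214.8 / 296.3 = 0.7249

0.7249


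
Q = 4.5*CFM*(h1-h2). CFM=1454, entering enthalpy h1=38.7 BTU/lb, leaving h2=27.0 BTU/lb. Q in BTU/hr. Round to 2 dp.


Q = 4.5 * 1454 * (38.7 - 27.0) = 76553.10 BTU/hr

76553.10 BTU/hr


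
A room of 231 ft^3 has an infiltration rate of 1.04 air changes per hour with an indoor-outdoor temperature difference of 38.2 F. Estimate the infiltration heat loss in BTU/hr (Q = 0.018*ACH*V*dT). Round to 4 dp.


Q = 0.018 * 1.04 * 231 * 38.2 = 165.1890 BTU/hr

165.1890 BTU/hr


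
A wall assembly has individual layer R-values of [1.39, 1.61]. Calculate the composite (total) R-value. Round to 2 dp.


R_total = 1.39 + 1.61 = 3.00

3.00


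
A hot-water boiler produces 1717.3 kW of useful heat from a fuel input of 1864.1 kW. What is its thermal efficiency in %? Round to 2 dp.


eta = (1717.3/1864.1)*100 = 92.12 %

92.12 %


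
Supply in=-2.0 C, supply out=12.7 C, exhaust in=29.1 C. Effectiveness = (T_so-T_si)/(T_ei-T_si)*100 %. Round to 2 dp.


eff = (12.7-(-2.0))/(29.1-(-2.0))*100 = 47.27 %

47.27 %


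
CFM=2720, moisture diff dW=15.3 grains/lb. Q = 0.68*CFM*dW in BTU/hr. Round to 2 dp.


Q = 0.68 * 2720 * 15.3 = 28298.88 BTU/hr

28298.88 BTU/hr


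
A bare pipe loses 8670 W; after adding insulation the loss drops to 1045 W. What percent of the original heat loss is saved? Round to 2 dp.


Savings = ((8670-1045)/8670)*100 = 87.95 %

87.95 %


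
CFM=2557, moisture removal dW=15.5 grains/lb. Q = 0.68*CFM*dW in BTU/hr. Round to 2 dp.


Q = 0.68 * 2557 * 15.5 = 26950.78 BTU/hr

26950.78 BTU/hr


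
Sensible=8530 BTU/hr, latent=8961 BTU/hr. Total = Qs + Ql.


Qt = 8530 + 8961 = 17491 BTU/hr

17491 BTU/hr


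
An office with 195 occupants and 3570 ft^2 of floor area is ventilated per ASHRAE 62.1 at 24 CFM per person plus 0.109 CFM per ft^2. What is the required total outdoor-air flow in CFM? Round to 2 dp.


Total = 195*24 + 3570*0.109 = 5069.13 CFM

5069.13 CFM


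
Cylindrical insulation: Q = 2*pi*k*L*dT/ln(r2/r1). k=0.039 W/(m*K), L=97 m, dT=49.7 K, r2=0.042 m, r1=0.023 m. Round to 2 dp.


Q = 2*pi*0.039*97*49.7/ln(0.042/0.023) = 1961.78 W

1961.78 W


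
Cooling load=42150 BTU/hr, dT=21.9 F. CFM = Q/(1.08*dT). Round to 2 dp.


CFM = 42150 / (1.08 * 21.9) = 1782.09

1782.09 CFM


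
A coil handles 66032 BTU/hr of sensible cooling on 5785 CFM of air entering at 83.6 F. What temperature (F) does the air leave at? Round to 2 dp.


dT = 66032/(1.08*5785) = 10.5688
T_leave = 83.6 - 10.5688 = 73.03 F

73.03 F


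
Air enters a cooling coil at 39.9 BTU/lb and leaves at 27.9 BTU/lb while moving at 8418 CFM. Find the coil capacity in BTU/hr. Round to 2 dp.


Q = 4.5 * 8418 * (39.9 - 27.9) = 454572.00 BTU/hr

454572.00 BTU/hr


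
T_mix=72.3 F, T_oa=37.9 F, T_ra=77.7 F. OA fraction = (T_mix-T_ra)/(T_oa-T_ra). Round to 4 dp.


frac = (72.3 - 77.7) / (37.9 - 77.7) = 0.1357

0.1357


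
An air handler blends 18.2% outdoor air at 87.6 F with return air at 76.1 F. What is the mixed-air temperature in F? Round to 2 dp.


T_mix = 76.1 + (18.2/100)*(87.6-76.1) = 78.19 F

78.19 F


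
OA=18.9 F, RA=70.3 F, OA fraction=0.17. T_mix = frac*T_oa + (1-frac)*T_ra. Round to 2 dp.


T_mix = 0.17*18.9 + 0.83*70.3 = 61.56 F

61.56 F


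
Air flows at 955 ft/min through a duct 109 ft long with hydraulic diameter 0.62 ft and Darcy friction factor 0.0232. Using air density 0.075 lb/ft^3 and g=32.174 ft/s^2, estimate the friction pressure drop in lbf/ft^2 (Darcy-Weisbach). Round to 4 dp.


v_fps = 955/60 = 15.9167 ft/s
dp = 0.0232*(109/0.62)*0.075*15.9167^2/(2*32.174) = 1.2044 lbf/ft^2

1.2044 lbf/ft^2


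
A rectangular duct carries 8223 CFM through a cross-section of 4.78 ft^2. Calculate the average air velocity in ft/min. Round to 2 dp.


V = 8223 / 4.78 = 1720.29 ft/min

1720.29 ft/min


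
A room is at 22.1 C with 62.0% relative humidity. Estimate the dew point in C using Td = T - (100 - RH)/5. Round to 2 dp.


Td = 22.1 - (100-62.0)/5 = 14.50 C

14.50 C


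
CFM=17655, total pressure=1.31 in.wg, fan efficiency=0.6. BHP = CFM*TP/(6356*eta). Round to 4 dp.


BHP = 17655 * 1.31 / (6356 * 0.6) = 6.0646 hp

6.0646 hp


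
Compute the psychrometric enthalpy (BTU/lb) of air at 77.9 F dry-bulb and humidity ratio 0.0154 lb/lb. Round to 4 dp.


h = 0.24*77.9 + 0.0154*(1061+0.444*77.9) = 35.5680 BTU/lb

35.5680 BTU/lb


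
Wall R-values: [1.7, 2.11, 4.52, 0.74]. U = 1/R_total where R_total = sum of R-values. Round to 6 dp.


R_total = 1.7 + 2.11 + 4.52 + 0.74 = 9.07
U = 1/9.07 = 0.110254

0.110254


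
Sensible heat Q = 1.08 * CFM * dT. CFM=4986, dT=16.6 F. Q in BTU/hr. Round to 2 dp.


Q = 1.08 * 4986 * 16.6 = 89389.01 BTU/hr

89389.01 BTU/hr


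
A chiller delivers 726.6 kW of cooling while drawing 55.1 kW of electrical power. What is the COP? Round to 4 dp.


COP = 726.6 / 55.1 = 13.1869

13.1869


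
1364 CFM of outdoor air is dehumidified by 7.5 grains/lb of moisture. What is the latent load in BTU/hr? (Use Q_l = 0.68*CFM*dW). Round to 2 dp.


Q = 0.68 * 1364 * 7.5 = 6956.40 BTU/hr

6956.40 BTU/hr


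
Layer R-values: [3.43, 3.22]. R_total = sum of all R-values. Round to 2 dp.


R_total = 3.43 + 3.22 = 6.65

6.65


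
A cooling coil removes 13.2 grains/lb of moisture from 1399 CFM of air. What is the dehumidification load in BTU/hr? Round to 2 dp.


Q = 0.68 * 1399 * 13.2 = 12557.42 BTU/hr

12557.42 BTU/hr


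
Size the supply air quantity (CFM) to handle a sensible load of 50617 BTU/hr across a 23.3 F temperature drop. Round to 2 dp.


CFM = 50617 / (1.08 * 23.3) = 2011.48

2011.48 CFM


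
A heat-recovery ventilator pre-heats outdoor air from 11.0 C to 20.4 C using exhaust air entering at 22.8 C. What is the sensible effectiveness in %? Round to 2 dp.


eff = (20.4-11.0)/(22.8-11.0)*100 = 79.66 %

79.66 %


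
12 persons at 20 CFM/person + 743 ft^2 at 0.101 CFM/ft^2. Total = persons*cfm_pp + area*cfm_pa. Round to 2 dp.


Total = 12*20 + 743*0.101 = 315.04 CFM

315.04 CFM


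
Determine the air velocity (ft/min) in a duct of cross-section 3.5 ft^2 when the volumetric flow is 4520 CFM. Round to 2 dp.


V = 4520 / 3.5 = 1291.43 ft/min

1291.43 ft/min


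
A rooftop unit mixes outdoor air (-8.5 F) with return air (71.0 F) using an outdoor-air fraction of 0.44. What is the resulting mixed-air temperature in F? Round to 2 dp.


T_mix = 0.44*(-8.5) + 0.56*71.0 = 36.02 F

36.02 F


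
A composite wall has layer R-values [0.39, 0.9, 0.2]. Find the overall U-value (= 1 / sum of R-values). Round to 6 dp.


R_total = 0.39 + 0.9 + 0.2 = 1.49
U = 1/1.49 = 0.671141

0.671141


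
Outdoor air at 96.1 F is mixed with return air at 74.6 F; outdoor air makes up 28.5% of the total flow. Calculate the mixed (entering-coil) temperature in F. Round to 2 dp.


T_mix = 74.6 + (28.5/100)*(96.1-74.6) = 80.73 F

80.73 F


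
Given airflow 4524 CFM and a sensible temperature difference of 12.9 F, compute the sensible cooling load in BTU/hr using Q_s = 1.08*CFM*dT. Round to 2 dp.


Q = 1.08 * 4524 * 12.9 = 63028.37 BTU/hr

63028.37 BTU/hr


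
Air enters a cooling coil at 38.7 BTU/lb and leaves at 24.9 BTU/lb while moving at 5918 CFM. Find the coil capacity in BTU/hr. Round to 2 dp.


Q = 4.5 * 5918 * (38.7 - 24.9) = 367507.80 BTU/hr

367507.80 BTU/hr


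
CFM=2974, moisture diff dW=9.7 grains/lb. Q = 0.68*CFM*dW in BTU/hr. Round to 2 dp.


Q = 0.68 * 2974 * 9.7 = 19616.50 BTU/hr

19616.50 BTU/hr


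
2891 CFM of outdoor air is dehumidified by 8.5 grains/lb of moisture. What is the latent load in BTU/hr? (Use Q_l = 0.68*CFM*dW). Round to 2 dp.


Q = 0.68 * 2891 * 8.5 = 16709.98 BTU/hr

16709.98 BTU/hr


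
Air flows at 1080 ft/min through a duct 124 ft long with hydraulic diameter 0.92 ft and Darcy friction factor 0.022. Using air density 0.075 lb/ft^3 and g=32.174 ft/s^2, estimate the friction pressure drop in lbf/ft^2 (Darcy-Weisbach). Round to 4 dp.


v_fps = 1080/60 = 18.0 ft/s
dp = 0.022*(124/0.92)*0.075*18.0^2/(2*32.174) = 1.1198 lbf/ft^2

1.1198 lbf/ft^2


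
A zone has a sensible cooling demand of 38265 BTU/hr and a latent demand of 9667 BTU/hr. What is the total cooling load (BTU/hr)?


Qt = 38265 + 9667 = 47932 BTU/hr

47932 BTU/hr


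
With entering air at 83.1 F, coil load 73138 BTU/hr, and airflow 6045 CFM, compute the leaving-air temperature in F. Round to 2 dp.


dT = 73138/(1.08*6045) = 11.2027
T_leave = 83.1 - 11.2027 = 71.90 F

71.90 F


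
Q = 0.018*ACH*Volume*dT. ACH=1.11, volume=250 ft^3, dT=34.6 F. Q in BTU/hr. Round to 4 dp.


Q = 0.018 * 1.11 * 250 * 34.6 = 172.8270 BTU/hr

172.8270 BTU/hr


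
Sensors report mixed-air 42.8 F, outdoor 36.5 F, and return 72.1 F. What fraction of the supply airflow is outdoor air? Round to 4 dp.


frac = (42.8 - 72.1) / (36.5 - 72.1) = 0.8230

0.8230


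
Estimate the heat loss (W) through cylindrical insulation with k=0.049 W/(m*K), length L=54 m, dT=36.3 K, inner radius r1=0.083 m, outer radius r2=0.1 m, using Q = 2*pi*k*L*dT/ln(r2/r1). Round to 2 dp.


Q = 2*pi*0.049*54*36.3/ln(0.1/0.083) = 3238.88 W

3238.88 W


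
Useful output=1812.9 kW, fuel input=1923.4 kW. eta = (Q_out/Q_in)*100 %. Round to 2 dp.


eta = (1812.9/1923.4)*100 = 94.25 %

94.25 %


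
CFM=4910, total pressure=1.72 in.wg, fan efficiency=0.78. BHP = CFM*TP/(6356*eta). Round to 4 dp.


BHP = 4910 * 1.72 / (6356 * 0.78) = 1.7035 hp

1.7035 hp


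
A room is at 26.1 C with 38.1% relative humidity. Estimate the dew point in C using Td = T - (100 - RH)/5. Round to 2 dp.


Td = 26.1 - (100-38.1)/5 = 13.72 C

13.72 C


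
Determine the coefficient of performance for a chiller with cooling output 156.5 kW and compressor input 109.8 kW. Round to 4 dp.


COP = 156.5 / 109.8 = 1.4253

1.4253


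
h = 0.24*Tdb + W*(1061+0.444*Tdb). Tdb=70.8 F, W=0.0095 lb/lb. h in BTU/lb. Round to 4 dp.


h = 0.24*70.8 + 0.0095*(1061+0.444*70.8) = 27.3701 BTU/lb

27.3701 BTU/lb


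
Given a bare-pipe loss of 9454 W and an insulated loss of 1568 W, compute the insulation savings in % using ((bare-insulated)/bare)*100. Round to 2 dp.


Savings = ((9454-1568)/9454)*100 = 83.41 %

83.41 %


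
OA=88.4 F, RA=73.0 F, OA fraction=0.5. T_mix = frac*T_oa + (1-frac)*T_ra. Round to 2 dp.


T_mix = 0.5*88.4 + 0.5*73.0 = 80.70 F

80.70 F


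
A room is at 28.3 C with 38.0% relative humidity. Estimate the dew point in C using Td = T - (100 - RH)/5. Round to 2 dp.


Td = 28.3 - (100-38.0)/5 = 15.90 C

15.90 C


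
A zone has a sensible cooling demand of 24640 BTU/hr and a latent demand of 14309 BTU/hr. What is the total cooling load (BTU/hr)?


Qt = 24640 + 14309 = 38949 BTU/hr

38949 BTU/hr


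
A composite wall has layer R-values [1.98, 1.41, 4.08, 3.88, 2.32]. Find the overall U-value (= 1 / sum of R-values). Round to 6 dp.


R_total = 1.98 + 1.41 + 4.08 + 3.88 + 2.32 = 13.67
U = 1/13.67 = 0.073153

0.073153


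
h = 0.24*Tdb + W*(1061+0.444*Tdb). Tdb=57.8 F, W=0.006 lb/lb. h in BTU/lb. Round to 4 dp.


h = 0.24*57.8 + 0.006*(1061+0.444*57.8) = 20.3920 BTU/lb

20.3920 BTU/lb


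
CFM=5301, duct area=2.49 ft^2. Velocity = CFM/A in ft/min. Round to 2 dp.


V = 5301 / 2.49 = 2128.92 ft/min

2128.92 ft/min


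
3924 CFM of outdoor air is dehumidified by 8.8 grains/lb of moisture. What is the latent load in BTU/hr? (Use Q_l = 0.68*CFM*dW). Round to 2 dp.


Q = 0.68 * 3924 * 8.8 = 23481.22 BTU/hr

23481.22 BTU/hr


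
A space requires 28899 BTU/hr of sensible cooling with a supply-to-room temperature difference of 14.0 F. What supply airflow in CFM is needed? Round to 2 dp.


CFM = 28899 / (1.08 * 14.0) = 1911.31

1911.31 CFM


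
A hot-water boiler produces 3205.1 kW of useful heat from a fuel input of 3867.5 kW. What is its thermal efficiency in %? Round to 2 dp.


eta = (3205.1/3867.5)*100 = 82.87 %

82.87 %


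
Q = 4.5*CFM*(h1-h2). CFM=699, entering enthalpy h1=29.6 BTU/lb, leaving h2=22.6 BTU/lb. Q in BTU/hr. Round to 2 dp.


Q = 4.5 * 699 * (29.6 - 22.6) = 22018.50 BTU/hr

22018.50 BTU/hr


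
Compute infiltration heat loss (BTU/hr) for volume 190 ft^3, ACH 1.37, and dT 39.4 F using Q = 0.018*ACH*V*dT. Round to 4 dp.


Q = 0.018 * 1.37 * 190 * 39.4 = 184.6048 BTU/hr

184.6048 BTU/hr


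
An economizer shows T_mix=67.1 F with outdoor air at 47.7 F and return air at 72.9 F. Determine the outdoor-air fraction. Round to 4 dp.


frac = (67.1 - 72.9) / (47.7 - 72.9) = 0.2302

0.2302


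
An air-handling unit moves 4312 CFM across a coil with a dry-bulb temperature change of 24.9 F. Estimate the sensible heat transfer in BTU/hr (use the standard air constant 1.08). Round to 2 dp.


Q = 1.08 * 4312 * 24.9 = 115958.30 BTU/hr

115958.30 BTU/hr


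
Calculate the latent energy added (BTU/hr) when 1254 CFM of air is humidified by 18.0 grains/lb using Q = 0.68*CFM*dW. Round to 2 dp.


Q = 0.68 * 1254 * 18.0 = 15348.96 BTU/hr

15348.96 BTU/hr


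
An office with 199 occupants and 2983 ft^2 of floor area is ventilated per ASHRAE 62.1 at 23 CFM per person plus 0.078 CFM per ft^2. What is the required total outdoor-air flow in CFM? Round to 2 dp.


Total = 199*23 + 2983*0.078 = 4809.67 CFM

4809.67 CFM


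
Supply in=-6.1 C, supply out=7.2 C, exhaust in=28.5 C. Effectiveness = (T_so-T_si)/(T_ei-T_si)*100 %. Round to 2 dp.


eff = (7.2-(-6.1))/(28.5-(-6.1))*100 = 38.44 %

38.44 %


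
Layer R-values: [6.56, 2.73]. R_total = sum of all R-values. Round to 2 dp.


R_total = 6.56 + 2.73 = 9.29

9.29


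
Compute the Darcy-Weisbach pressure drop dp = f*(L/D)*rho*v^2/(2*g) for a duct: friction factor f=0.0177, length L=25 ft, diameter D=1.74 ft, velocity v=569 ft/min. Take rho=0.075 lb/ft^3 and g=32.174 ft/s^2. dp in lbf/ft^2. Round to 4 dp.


v_fps = 569/60 = 9.4833 ft/s
dp = 0.0177*(25/1.74)*0.075*9.4833^2/(2*32.174) = 0.0267 lbf/ft^2

0.0267 lbf/ft^2


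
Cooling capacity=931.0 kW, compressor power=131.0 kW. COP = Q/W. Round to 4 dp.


COP = 931.0 / 131.0 = 7.1069

7.1069


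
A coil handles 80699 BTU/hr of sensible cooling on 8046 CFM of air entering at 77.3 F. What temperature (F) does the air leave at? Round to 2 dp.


dT = 80699/(1.08*8046) = 9.2868
T_leave = 77.3 - 9.2868 = 68.01 F

68.01 F


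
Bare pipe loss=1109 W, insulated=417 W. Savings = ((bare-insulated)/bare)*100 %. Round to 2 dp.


Savings = ((1109-417)/1109)*100 = 62.40 %

62.40 %


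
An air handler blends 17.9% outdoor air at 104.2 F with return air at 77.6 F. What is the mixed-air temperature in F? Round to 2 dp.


T_mix = 77.6 + (17.9/100)*(104.2-77.6) = 82.36 F

82.36 F


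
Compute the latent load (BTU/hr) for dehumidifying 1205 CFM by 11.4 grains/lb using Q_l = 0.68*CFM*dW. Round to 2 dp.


Q = 0.68 * 1205 * 11.4 = 9341.16 BTU/hr

9341.16 BTU/hr


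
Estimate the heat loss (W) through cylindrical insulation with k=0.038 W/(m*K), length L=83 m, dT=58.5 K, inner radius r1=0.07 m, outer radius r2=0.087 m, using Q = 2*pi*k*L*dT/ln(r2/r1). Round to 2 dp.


Q = 2*pi*0.038*83*58.5/ln(0.087/0.07) = 5332.27 W

5332.27 W


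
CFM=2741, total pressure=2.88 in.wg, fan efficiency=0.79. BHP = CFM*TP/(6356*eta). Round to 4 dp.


BHP = 2741 * 2.88 / (6356 * 0.79) = 1.5721 hp

1.5721 hp


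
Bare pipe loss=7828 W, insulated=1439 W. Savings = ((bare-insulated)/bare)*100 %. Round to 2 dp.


Savings = ((7828-1439)/7828)*100 = 81.62 %

81.62 %


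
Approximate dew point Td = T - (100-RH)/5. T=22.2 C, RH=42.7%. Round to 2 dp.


Td = 22.2 - (100-42.7)/5 = 10.74 C

10.74 C


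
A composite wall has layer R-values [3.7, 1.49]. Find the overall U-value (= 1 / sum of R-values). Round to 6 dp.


R_total = 3.7 + 1.49 = 5.19
U = 1/5.19 = 0.192678

0.192678


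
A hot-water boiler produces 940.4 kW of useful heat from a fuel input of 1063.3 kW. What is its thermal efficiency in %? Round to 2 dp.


eta = (940.4/1063.3)*100 = 88.44 %

88.44 %


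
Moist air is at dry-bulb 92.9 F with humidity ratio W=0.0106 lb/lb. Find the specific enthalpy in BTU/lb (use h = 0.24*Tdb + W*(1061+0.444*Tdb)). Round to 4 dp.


h = 0.24*92.9 + 0.0106*(1061+0.444*92.9) = 33.9798 BTU/lb

33.9798 BTU/lb


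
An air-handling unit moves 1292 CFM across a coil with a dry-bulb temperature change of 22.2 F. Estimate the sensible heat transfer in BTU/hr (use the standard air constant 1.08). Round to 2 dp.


Q = 1.08 * 1292 * 22.2 = 30976.99 BTU/hr

30976.99 BTU/hr


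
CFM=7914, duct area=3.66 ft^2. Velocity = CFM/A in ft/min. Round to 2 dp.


V = 7914 / 3.66 = 2162.30 ft/min

2162.30 ft/min


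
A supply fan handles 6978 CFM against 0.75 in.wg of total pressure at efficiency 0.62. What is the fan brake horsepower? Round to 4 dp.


BHP = 6978 * 0.75 / (6356 * 0.62) = 1.3281 hp

1.3281 hp


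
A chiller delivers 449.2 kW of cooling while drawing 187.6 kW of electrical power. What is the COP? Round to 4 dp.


COP = 449.2 / 187.6 = 2.3945

2.3945


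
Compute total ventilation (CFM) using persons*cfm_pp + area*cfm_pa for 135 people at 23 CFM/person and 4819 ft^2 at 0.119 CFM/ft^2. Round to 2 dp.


Total = 135*23 + 4819*0.119 = 3678.46 CFM

3678.46 CFM


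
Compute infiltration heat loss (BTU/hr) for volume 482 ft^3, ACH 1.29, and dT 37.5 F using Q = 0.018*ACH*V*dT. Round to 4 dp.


Q = 0.018 * 1.29 * 482 * 37.5 = 419.7015 BTU/hr

419.7015 BTU/hr


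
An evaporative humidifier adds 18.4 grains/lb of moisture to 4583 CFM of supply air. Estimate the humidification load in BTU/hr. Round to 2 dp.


Q = 0.68 * 4583 * 18.4 = 57342.50 BTU/hr

57342.50 BTU/hr


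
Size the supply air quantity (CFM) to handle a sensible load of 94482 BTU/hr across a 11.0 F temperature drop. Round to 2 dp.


CFM = 94482 / (1.08 * 11.0) = 7953.03

7953.03 CFM


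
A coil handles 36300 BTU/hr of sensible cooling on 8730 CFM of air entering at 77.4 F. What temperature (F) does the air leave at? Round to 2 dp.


dT = 36300/(1.08*8730) = 3.8501
T_leave = 77.4 - 3.8501 = 73.55 F

73.55 F


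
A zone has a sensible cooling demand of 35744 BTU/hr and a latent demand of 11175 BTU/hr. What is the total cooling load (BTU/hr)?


Qt = 35744 + 11175 = 46919 BTU/hr

46919 BTU/hr


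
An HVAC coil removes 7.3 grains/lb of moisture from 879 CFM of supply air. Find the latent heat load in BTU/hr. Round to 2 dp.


Q = 0.68 * 879 * 7.3 = 4363.36 BTU/hr

4363.36 BTU/hr


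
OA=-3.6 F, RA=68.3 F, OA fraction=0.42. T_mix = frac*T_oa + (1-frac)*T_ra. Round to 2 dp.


T_mix = 0.42*(-3.6) + 0.58*68.3 = 38.10 F

38.10 F


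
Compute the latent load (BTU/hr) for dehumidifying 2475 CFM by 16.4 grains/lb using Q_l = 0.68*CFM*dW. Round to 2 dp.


Q = 0.68 * 2475 * 16.4 = 27601.20 BTU/hr

27601.20 BTU/hr


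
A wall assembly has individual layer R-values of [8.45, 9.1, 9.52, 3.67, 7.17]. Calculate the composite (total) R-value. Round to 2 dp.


R_total = 8.45 + 9.1 + 9.52 + 3.67 + 7.17 = 37.91

37.91


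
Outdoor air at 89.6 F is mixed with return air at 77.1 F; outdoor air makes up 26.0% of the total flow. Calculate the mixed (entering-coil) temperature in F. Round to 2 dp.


T_mix = 77.1 + (26.0/100)*(89.6-77.1) = 80.35 F

80.35 F


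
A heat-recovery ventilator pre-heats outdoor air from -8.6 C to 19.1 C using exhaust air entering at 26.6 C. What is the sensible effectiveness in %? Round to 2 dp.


eff = (19.1-(-8.6))/(26.6-(-8.6))*100 = 78.69 %

78.69 %


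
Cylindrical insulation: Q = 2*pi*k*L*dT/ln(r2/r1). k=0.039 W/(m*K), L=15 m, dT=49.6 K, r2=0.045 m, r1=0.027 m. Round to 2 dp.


Q = 2*pi*0.039*15*49.6/ln(0.045/0.027) = 356.90 W

356.90 W


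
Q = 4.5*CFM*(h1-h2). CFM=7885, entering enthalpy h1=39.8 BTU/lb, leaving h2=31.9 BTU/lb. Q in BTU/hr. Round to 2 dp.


Q = 4.5 * 7885 * (39.8 - 31.9) = 280311.75 BTU/hr

280311.75 BTU/hr


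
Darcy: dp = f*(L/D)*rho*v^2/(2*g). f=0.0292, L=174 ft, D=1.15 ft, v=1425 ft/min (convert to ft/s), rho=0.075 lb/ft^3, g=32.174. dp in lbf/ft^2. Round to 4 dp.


v_fps = 1425/60 = 23.75 ft/s
dp = 0.0292*(174/1.15)*0.075*23.75^2/(2*32.174) = 2.9046 lbf/ft^2

2.9046 lbf/ft^2


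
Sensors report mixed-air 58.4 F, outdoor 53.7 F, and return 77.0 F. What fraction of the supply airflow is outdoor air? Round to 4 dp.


frac = (58.4 - 77.0) / (53.7 - 77.0) = 0.7983

0.7983


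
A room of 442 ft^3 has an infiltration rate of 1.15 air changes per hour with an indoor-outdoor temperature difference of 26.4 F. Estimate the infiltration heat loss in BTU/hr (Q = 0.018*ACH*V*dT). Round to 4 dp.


Q = 0.018 * 1.15 * 442 * 26.4 = 241.5442 BTU/hr

241.5442 BTU/hr


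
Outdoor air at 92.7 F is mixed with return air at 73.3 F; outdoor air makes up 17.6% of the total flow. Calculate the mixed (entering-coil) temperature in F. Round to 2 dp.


T_mix = 73.3 + (17.6/100)*(92.7-73.3) = 76.71 F

76.71 F


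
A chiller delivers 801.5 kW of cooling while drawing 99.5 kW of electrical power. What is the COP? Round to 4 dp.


COP = 801.5 / 99.5 = 8.0553

8.0553


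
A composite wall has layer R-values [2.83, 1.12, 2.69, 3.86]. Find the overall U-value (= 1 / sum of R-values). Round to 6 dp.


R_total = 2.83 + 1.12 + 2.69 + 3.86 = 10.50
U = 1/10.50 = 0.095238

0.095238


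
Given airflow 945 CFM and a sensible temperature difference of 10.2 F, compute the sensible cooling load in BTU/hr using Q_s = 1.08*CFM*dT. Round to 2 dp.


Q = 1.08 * 945 * 10.2 = 10410.12 BTU/hr

10410.12 BTU/hr


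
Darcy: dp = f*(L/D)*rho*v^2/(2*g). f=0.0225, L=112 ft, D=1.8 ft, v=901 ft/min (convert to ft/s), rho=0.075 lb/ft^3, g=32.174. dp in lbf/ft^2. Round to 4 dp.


v_fps = 901/60 = 15.0167 ft/s
dp = 0.0225*(112/1.8)*0.075*15.0167^2/(2*32.174) = 0.3680 lbf/ft^2

0.3680 lbf/ft^2


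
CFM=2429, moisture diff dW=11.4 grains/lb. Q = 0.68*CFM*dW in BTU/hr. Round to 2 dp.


Q = 0.68 * 2429 * 11.4 = 18829.61 BTU/hr

18829.61 BTU/hr


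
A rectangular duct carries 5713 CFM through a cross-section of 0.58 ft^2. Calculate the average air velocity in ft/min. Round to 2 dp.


V = 5713 / 0.58 = 9850.00 ft/min

9850.00 ft/min


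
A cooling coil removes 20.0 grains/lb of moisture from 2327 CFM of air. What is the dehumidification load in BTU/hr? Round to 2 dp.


Q = 0.68 * 2327 * 20.0 = 31647.20 BTU/hr

31647.20 BTU/hr


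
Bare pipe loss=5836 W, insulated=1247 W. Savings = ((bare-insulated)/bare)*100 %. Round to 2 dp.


Savings = ((5836-1247)/5836)*100 = 78.63 %

78.63 %


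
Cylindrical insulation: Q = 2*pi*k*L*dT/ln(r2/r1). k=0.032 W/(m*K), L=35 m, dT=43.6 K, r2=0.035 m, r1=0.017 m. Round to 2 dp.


Q = 2*pi*0.032*35*43.6/ln(0.035/0.017) = 424.88 W

424.88 W


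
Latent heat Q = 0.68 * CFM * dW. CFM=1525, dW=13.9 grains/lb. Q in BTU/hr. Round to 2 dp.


Q = 0.68 * 1525 * 13.9 = 14414.30 BTU/hr

14414.30 BTU/hr


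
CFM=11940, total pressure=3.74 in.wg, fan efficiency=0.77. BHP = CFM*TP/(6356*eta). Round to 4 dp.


BHP = 11940 * 3.74 / (6356 * 0.77) = 9.1243 hp

9.1243 hp


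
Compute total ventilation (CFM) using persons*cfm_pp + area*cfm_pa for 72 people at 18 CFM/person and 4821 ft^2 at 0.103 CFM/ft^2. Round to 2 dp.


Total = 72*18 + 4821*0.103 = 1792.56 CFM

1792.56 CFM
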